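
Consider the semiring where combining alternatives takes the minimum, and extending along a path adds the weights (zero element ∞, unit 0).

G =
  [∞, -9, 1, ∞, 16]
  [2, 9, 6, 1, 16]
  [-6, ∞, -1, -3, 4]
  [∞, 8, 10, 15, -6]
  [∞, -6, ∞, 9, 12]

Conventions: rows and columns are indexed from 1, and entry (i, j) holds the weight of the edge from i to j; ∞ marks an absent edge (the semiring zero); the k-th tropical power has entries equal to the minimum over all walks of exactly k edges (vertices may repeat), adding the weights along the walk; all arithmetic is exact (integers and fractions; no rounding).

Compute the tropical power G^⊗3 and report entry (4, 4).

G^⊗2:
  [-7, 0, -3, -8, 5]
  [0, -7, 3, 3, -5]
  [-7, -15, -5, -4, -9]
  [4, -12, 9, 3, 6]
  [-4, 3, 0, -5, 3]
G^⊗3:
  [-9, -16, -6, -6, -14]
  [-5, -11, -1, -6, -3]
  [-13, -16, -9, -14, -10]
  [-10, -5, -6, -11, -3]
  [-6, -13, -3, -3, -11]
Key observation: the optimum is the walk 4->5->2->4, with weight (-6) + (-6) + 1 = -11.
Optimal value attained by: walk 4->5->2->4.
Answer: (G^⊗3)[4][4] = -11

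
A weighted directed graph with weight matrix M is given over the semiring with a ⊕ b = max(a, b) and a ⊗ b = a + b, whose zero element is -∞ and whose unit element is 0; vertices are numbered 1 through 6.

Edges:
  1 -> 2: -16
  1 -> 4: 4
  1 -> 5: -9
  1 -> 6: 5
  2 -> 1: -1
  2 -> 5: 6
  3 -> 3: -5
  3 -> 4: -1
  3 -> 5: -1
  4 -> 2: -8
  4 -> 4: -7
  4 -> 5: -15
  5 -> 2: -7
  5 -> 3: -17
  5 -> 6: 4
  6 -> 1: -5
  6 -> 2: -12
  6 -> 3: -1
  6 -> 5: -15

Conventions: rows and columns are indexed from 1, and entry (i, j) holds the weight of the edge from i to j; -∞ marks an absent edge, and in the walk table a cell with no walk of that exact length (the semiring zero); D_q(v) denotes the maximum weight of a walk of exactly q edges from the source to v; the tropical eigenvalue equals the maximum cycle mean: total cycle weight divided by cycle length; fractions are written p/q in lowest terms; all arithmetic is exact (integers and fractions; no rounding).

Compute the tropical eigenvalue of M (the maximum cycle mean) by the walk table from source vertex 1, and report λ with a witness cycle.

q=0: [0, -∞, -∞, -∞, -∞, -∞]
q=1: [-∞, -16, -∞, 4, -9, 5]
q=2: [0, -4, 4, -3, -10, -5]
q=3: [-5, -11, -1, 4, 3, 5]
q=4: [0, -4, 4, -1, -2, 7]
q=5: [2, -5, 6, 4, 3, 5]
q=6: [0, -4, 4, 6, 5, 7]
Optimal cycle mean attained by: cycle 3->5->6->3, total (-1) + 4 + (-1), length 3.
Answer: λ = 2/3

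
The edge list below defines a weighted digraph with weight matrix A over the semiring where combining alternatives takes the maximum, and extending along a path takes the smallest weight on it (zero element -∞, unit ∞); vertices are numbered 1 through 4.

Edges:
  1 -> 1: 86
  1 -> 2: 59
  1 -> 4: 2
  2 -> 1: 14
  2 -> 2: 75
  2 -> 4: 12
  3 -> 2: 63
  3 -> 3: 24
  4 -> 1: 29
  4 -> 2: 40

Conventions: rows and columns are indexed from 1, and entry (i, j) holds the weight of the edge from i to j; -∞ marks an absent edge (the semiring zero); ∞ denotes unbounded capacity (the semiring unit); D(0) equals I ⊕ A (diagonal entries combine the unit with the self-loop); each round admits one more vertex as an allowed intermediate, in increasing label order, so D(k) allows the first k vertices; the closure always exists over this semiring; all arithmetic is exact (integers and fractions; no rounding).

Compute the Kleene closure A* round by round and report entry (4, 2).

D(0):
  [∞, 59, -∞, 2]
  [14, ∞, -∞, 12]
  [-∞, 63, ∞, -∞]
  [29, 40, -∞, ∞]
D(1):
  [∞, 59, -∞, 2]
  [14, ∞, -∞, 12]
  [-∞, 63, ∞, -∞]
  [29, 40, -∞, ∞]
D(2):
  [∞, 59, -∞, 12]
  [14, ∞, -∞, 12]
  [14, 63, ∞, 12]
  [29, 40, -∞, ∞]
D(3):
  [∞, 59, -∞, 12]
  [14, ∞, -∞, 12]
  [14, 63, ∞, 12]
  [29, 40, -∞, ∞]
D(4):
  [∞, 59, -∞, 12]
  [14, ∞, -∞, 12]
  [14, 63, ∞, 12]
  [29, 40, -∞, ∞]
Answer: A*[4][2] = 40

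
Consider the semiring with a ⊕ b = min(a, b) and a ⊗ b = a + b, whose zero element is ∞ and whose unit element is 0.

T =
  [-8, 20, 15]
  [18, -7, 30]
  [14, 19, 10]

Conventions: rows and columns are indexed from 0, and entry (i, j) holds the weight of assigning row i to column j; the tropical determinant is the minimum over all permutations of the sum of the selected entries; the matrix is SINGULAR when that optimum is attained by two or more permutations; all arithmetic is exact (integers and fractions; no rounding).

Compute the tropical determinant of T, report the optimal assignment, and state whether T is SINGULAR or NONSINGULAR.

σ = (0, 1, 2): (-8) + (-7) + 10 = -5
σ = (0, 2, 1): (-8) + 30 + 19 = 41
σ = (1, 0, 2): 20 + 18 + 10 = 48
σ = (1, 2, 0): 20 + 30 + 14 = 64
σ = (2, 0, 1): 15 + 18 + 19 = 52
σ = (2, 1, 0): 15 + (-7) + 14 = 22
Optimal value attained by: σ = (0, 1, 2).
Answer: det⊕(T) = -5; verdict: NONSINGULAR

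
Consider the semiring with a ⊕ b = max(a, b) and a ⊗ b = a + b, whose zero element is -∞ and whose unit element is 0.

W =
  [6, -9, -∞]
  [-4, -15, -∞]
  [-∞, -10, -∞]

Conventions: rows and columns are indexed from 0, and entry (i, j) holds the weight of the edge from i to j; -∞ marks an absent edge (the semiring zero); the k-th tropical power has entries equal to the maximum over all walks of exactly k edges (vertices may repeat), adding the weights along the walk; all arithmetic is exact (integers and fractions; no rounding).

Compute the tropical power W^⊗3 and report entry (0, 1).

W^⊗2:
  [12, -3, -∞]
  [2, -13, -∞]
  [-14, -25, -∞]
W^⊗3:
  [18, 3, -∞]
  [8, -7, -∞]
  [-8, -23, -∞]
Key observation: the optimum is the walk 0->0->0->1, with weight 6 + 6 + (-9) = 3.
Optimal value attained by: walk 0->0->0->1.
Answer: (W^⊗3)[0][1] = 3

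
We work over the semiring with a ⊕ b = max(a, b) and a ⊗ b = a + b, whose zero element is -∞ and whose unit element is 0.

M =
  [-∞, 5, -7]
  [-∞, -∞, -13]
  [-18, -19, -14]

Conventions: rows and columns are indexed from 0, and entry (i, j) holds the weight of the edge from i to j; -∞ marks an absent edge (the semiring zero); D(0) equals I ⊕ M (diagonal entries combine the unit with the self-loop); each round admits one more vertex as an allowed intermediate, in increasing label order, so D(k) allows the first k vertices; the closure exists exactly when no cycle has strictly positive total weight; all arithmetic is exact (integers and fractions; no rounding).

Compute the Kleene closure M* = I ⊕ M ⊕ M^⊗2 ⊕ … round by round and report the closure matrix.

D(0):
  [0, 5, -7]
  [-∞, 0, -13]
  [-18, -19, 0]
D(1):
  [0, 5, -7]
  [-∞, 0, -13]
  [-18, -13, 0]
D(2):
  [0, 5, -7]
  [-∞, 0, -13]
  [-18, -13, 0]
D(3):
  [0, 5, -7]
  [-31, 0, -13]
  [-18, -13, 0]
Answer: M* = [[0, 5, -7], [-31, 0, -13], [-18, -13, 0]]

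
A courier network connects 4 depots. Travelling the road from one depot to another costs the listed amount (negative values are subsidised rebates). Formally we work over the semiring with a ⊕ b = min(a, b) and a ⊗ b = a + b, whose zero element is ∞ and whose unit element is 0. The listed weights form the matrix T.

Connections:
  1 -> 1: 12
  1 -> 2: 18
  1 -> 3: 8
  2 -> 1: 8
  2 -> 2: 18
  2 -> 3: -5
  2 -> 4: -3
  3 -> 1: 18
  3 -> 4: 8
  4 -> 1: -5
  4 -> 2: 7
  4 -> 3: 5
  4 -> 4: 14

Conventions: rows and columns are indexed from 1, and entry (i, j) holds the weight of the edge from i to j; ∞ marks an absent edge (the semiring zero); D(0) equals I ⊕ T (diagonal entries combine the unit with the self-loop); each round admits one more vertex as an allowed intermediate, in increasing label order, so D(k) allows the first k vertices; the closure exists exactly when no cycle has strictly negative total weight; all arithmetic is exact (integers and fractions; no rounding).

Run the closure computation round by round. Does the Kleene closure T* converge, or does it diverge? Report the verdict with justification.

D(0):
  [0, 18, 8, ∞]
  [8, 0, -5, -3]
  [18, ∞, 0, 8]
  [-5, 7, 5, 0]
D(1):
  [0, 18, 8, ∞]
  [8, 0, -5, -3]
  [18, 36, 0, 8]
  [-5, 7, 3, 0]
D(2):
  [0, 18, 8, 15]
  [8, 0, -5, -3]
  [18, 36, 0, 8]
  [-5, 7, 2, 0]
D(3):
  [0, 18, 8, 15]
  [8, 0, -5, -3]
  [18, 36, 0, 8]
  [-5, 7, 2, 0]
D(4):
  [0, 18, 8, 15]
  [-8, 0, -5, -3]
  [3, 15, 0, 8]
  [-5, 7, 2, 0]
Key observation: every diagonal entry stays at the unit through all rounds, so no improving cycle exists.
Answer: CONVERGES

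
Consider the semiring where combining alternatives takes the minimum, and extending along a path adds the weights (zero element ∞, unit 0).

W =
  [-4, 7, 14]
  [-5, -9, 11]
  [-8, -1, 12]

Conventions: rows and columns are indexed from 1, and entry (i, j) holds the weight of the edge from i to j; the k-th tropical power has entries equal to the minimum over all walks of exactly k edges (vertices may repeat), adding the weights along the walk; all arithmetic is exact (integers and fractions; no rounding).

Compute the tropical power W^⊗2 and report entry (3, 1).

W^⊗2:
  [-8, -2, 10]
  [-14, -18, 2]
  [-12, -10, 6]
Key observation: the optimum is the walk 3->1->1, with weight (-8) + (-4) = -12.
Optimal value attained by: walk 3->1->1.
Answer: (W^⊗2)[3][1] = -12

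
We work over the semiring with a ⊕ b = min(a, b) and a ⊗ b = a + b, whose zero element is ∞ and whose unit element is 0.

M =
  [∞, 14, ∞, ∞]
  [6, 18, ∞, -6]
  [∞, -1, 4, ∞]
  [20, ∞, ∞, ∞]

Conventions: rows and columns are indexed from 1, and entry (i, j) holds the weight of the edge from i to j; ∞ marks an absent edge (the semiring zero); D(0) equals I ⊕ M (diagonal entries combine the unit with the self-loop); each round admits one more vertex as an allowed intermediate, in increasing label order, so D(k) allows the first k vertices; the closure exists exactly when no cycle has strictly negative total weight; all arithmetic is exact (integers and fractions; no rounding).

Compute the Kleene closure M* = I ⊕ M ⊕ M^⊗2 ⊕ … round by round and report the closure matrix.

D(0):
  [0, 14, ∞, ∞]
  [6, 0, ∞, -6]
  [∞, -1, 0, ∞]
  [20, ∞, ∞, 0]
D(1):
  [0, 14, ∞, ∞]
  [6, 0, ∞, -6]
  [∞, -1, 0, ∞]
  [20, 34, ∞, 0]
D(2):
  [0, 14, ∞, 8]
  [6, 0, ∞, -6]
  [5, -1, 0, -7]
  [20, 34, ∞, 0]
D(3):
  [0, 14, ∞, 8]
  [6, 0, ∞, -6]
  [5, -1, 0, -7]
  [20, 34, ∞, 0]
D(4):
  [0, 14, ∞, 8]
  [6, 0, ∞, -6]
  [5, -1, 0, -7]
  [20, 34, ∞, 0]
Answer: M* = [[0, 14, ∞, 8], [6, 0, ∞, -6], [5, -1, 0, -7], [20, 34, ∞, 0]]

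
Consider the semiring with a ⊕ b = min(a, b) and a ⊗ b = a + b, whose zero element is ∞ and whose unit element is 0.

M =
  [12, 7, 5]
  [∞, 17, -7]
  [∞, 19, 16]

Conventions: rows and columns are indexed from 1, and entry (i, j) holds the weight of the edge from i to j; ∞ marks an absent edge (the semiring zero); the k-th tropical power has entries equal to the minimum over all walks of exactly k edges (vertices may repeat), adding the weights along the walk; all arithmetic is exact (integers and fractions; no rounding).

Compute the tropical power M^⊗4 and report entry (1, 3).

M^⊗2:
  [24, 19, 0]
  [∞, 12, 9]
  [∞, 35, 12]
M^⊗3:
  [36, 19, 12]
  [∞, 28, 5]
  [∞, 31, 28]
M^⊗4:
  [48, 31, 12]
  [∞, 24, 21]
  [∞, 47, 24]
Key observation: the optimum is the walk 1->2->3->2->3, with weight 7 + (-7) + 19 + (-7) = 12.
Optimal value attained by: walk 1->2->3->2->3.
Answer: (M^⊗4)[1][3] = 12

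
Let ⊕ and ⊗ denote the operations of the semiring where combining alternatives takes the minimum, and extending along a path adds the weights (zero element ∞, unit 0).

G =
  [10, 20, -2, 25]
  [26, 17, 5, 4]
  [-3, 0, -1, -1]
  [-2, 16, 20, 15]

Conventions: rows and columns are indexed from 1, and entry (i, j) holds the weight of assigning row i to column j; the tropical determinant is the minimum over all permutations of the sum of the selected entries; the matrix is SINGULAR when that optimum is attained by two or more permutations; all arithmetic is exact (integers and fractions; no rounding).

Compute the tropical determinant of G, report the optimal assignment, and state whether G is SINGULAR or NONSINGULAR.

σ = (1, 2, 3, 4): 10 + 17 + (-1) + 15 = 41
σ = (1, 2, 4, 3): 10 + 17 + (-1) + 20 = 46
σ = (1, 3, 2, 4): 10 + 5 + 0 + 15 = 30
σ = (1, 3, 4, 2): 10 + 5 + (-1) + 16 = 30
σ = (1, 4, 2, 3): 10 + 4 + 0 + 20 = 34
σ = (1, 4, 3, 2): 10 + 4 + (-1) + 16 = 29
σ = (2, 1, 3, 4): 20 + 26 + (-1) + 15 = 60
σ = (2, 1, 4, 3): 20 + 26 + (-1) + 20 = 65
σ = (2, 3, 1, 4): 20 + 5 + (-3) + 15 = 37
σ = (2, 3, 4, 1): 20 + 5 + (-1) + (-2) = 22
σ = (2, 4, 1, 3): 20 + 4 + (-3) + 20 = 41
σ = (2, 4, 3, 1): 20 + 4 + (-1) + (-2) = 21
σ = (3, 1, 2, 4): (-2) + 26 + 0 + 15 = 39
σ = (3, 1, 4, 2): (-2) + 26 + (-1) + 16 = 39
σ = (3, 2, 1, 4): (-2) + 17 + (-3) + 15 = 27
σ = (3, 2, 4, 1): (-2) + 17 + (-1) + (-2) = 12
σ = (3, 4, 1, 2): (-2) + 4 + (-3) + 16 = 15
σ = (3, 4, 2, 1): (-2) + 4 + 0 + (-2) = 0
σ = (4, 1, 2, 3): 25 + 26 + 0 + 20 = 71
σ = (4, 1, 3, 2): 25 + 26 + (-1) + 16 = 66
σ = (4, 2, 1, 3): 25 + 17 + (-3) + 20 = 59
σ = (4, 2, 3, 1): 25 + 17 + (-1) + (-2) = 39
σ = (4, 3, 1, 2): 25 + 5 + (-3) + 16 = 43
σ = (4, 3, 2, 1): 25 + 5 + 0 + (-2) = 28
Optimal value attained by: σ = (3, 4, 2, 1).
Answer: det⊕(G) = 0; verdict: NONSINGULAR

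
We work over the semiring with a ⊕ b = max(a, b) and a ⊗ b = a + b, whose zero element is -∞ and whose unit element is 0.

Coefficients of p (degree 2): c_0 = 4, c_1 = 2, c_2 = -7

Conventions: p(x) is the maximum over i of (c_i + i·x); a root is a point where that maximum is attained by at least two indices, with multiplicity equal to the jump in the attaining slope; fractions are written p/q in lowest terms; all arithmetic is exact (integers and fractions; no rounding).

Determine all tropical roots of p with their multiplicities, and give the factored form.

hull edge (i=0, c=4) to (i=1, c=2): slope -2, span 1
hull edge (i=1, c=2) to (i=2, c=-7): slope -9, span 1
Factored form: p(x) = -7 ⊗ (x ⊕ 2) ⊗ (x ⊕ 9)
Answer: roots = 2 (mult 1), 9 (mult 1)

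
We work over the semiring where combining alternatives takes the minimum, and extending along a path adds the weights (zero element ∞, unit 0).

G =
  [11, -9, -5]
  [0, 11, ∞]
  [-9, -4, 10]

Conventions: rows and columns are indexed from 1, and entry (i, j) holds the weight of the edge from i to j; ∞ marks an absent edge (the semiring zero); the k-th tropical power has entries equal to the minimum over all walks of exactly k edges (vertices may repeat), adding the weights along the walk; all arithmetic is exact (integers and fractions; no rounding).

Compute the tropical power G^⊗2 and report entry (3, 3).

G^⊗2:
  [-14, -9, 5]
  [11, -9, -5]
  [-4, -18, -14]
Key observation: the optimum is the walk 3->1->3, with weight (-9) + (-5) = -14.
Optimal value attained by: walk 3->1->3.
Answer: (G^⊗2)[3][3] = -14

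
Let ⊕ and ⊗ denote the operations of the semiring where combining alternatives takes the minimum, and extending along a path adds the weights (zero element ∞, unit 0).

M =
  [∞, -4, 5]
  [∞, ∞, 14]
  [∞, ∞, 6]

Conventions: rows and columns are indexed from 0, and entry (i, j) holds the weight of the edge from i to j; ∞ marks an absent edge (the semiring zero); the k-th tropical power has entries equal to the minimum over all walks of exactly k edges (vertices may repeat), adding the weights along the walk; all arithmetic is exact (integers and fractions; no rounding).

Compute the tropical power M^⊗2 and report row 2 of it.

M^⊗2:
  [∞, ∞, 10]
  [∞, ∞, 20]
  [∞, ∞, 12]
Answer: row 2 of M^⊗2 = [∞, ∞, 12]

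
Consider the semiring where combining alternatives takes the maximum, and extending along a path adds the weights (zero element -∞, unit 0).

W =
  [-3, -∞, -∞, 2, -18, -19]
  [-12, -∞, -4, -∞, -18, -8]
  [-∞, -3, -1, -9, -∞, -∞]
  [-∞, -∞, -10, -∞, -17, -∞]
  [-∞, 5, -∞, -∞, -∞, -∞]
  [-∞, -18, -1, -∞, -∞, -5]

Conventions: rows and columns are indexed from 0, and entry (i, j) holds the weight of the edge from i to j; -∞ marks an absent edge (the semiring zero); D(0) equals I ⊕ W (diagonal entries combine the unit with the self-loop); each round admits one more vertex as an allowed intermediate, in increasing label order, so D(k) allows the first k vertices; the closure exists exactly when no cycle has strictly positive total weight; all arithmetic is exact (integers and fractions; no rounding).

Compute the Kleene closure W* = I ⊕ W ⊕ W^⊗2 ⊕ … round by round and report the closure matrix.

D(0):
  [0, -∞, -∞, 2, -18, -19]
  [-12, 0, -4, -∞, -18, -8]
  [-∞, -3, 0, -9, -∞, -∞]
  [-∞, -∞, -10, 0, -17, -∞]
  [-∞, 5, -∞, -∞, 0, -∞]
  [-∞, -18, -1, -∞, -∞, 0]
D(1):
  [0, -∞, -∞, 2, -18, -19]
  [-12, 0, -4, -10, -18, -8]
  [-∞, -3, 0, -9, -∞, -∞]
  [-∞, -∞, -10, 0, -17, -∞]
  [-∞, 5, -∞, -∞, 0, -∞]
  [-∞, -18, -1, -∞, -∞, 0]
D(2):
  [0, -∞, -∞, 2, -18, -19]
  [-12, 0, -4, -10, -18, -8]
  [-15, -3, 0, -9, -21, -11]
  [-∞, -∞, -10, 0, -17, -∞]
  [-7, 5, 1, -5, 0, -3]
  [-30, -18, -1, -28, -36, 0]
D(3):
  [0, -∞, -∞, 2, -18, -19]
  [-12, 0, -4, -10, -18, -8]
  [-15, -3, 0, -9, -21, -11]
  [-25, -13, -10, 0, -17, -21]
  [-7, 5, 1, -5, 0, -3]
  [-16, -4, -1, -10, -22, 0]
D(4):
  [0, -11, -8, 2, -15, -19]
  [-12, 0, -4, -10, -18, -8]
  [-15, -3, 0, -9, -21, -11]
  [-25, -13, -10, 0, -17, -21]
  [-7, 5, 1, -5, 0, -3]
  [-16, -4, -1, -10, -22, 0]
D(5):
  [0, -10, -8, 2, -15, -18]
  [-12, 0, -4, -10, -18, -8]
  [-15, -3, 0, -9, -21, -11]
  [-24, -12, -10, 0, -17, -20]
  [-7, 5, 1, -5, 0, -3]
  [-16, -4, -1, -10, -22, 0]
D(6):
  [0, -10, -8, 2, -15, -18]
  [-12, 0, -4, -10, -18, -8]
  [-15, -3, 0, -9, -21, -11]
  [-24, -12, -10, 0, -17, -20]
  [-7, 5, 1, -5, 0, -3]
  [-16, -4, -1, -10, -22, 0]
Answer: W* = [[0, -10, -8, 2, -15, -18], [-12, 0, -4, -10, -18, -8], [-15, -3, 0, -9, -21, -11], [-24, -12, -10, 0, -17, -20], [-7, 5, 1, -5, 0, -3], [-16, -4, -1, -10, -22, 0]]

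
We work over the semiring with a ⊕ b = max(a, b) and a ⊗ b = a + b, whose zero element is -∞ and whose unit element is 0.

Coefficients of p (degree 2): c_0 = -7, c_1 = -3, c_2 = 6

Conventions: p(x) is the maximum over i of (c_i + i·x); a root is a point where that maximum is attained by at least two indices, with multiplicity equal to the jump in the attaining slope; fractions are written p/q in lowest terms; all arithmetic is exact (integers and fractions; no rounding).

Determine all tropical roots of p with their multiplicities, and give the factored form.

hull edge (i=0, c=-7) to (i=2, c=6): slope 13/2, span 2
Factored form: p(x) = 6 ⊗ (x ⊕ (-13/2)) ⊗ (x ⊕ (-13/2))
Answer: roots = -13/2 (mult 2)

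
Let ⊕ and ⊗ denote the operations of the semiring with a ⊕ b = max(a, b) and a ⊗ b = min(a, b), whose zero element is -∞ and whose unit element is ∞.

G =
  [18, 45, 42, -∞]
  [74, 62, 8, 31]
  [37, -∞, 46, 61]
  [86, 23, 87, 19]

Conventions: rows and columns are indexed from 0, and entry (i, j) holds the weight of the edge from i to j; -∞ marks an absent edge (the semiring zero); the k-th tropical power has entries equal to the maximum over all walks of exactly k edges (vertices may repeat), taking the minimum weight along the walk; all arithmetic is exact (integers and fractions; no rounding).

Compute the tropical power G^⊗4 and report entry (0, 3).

G^⊗2:
  [45, 45, 42, 42]
  [62, 62, 42, 31]
  [61, 37, 61, 46]
  [37, 45, 46, 61]
G^⊗3:
  [45, 45, 42, 42]
  [62, 62, 42, 42]
  [46, 45, 46, 61]
  [61, 45, 61, 46]
G^⊗4:
  [45, 45, 42, 42]
  [62, 62, 42, 42]
  [61, 45, 61, 46]
  [46, 45, 46, 61]
Key observation: the optimum is the walk 0->1->0->2->3, with weight 45 min 74 min 42 min 61 = 42.
Optimal value attained by: walk 0->1->0->2->3.
Answer: (G^⊗4)[0][3] = 42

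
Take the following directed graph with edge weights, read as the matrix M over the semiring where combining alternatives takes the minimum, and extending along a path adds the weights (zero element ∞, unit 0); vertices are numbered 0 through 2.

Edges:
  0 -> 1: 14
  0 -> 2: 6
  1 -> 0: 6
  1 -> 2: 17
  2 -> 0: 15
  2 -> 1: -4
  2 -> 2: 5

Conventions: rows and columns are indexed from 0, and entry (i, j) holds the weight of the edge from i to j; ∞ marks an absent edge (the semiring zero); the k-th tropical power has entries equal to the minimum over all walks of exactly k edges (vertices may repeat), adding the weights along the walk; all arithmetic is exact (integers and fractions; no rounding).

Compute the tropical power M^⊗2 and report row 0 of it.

M^⊗2:
  [20, 2, 11]
  [32, 13, 12]
  [2, 1, 10]
Answer: row 0 of M^⊗2 = [20, 2, 11]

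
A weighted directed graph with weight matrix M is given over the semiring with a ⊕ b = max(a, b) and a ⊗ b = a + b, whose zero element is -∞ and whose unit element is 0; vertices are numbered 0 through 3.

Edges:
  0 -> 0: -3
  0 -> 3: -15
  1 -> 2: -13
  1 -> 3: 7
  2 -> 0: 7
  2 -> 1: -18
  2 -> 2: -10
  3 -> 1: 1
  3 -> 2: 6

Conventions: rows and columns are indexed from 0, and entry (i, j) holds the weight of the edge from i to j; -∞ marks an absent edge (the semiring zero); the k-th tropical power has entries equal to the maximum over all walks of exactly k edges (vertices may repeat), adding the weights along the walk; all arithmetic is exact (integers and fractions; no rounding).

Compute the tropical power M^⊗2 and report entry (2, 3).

M^⊗2:
  [-6, -14, -9, -18]
  [-6, 8, 13, -∞]
  [4, -28, -20, -8]
  [13, -12, -4, 8]
Key observation: the optimum is the walk 2->0->3, with weight 7 + (-15) = -8.
Optimal value attained by: walk 2->0->3.
Answer: (M^⊗2)[2][3] = -8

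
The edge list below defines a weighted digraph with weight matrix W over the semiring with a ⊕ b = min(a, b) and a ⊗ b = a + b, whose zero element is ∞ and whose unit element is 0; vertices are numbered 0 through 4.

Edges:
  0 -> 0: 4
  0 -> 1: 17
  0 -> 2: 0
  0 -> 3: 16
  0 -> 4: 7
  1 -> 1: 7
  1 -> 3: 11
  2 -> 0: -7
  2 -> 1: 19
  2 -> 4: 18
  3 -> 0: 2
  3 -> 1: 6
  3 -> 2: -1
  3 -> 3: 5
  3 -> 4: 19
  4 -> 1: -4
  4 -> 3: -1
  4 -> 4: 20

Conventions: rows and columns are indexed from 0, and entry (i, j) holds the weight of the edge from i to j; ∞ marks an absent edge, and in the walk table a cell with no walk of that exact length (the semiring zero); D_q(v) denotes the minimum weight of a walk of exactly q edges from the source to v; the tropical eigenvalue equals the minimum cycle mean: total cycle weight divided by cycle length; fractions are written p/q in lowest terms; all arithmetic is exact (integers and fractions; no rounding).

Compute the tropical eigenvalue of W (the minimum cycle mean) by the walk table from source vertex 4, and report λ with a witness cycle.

q=0: [∞, ∞, ∞, ∞, 0]
q=1: [∞, -4, ∞, -1, 20]
q=2: [1, 3, -2, 4, 18]
q=3: [-9, 10, 1, 9, 8]
q=4: [-6, 4, -9, 7, -2]
q=5: [-16, -6, -6, -3, 1]
Optimal cycle mean attained by: cycle 0->2->0, total 0 + (-7), length 2.
Answer: λ = -7/2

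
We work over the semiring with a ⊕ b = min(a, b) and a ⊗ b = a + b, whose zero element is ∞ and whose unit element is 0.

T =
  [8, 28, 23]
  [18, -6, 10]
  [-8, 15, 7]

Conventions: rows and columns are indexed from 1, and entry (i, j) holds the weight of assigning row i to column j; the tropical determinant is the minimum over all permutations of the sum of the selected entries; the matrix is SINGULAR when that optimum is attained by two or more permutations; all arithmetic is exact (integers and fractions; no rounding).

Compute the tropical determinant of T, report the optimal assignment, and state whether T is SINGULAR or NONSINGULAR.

σ = (1, 2, 3): 8 + (-6) + 7 = 9
σ = (1, 3, 2): 8 + 10 + 15 = 33
σ = (2, 1, 3): 28 + 18 + 7 = 53
σ = (2, 3, 1): 28 + 10 + (-8) = 30
σ = (3, 1, 2): 23 + 18 + 15 = 56
σ = (3, 2, 1): 23 + (-6) + (-8) = 9
Optimal value attained by: σ = (1, 2, 3).
Answer: det⊕(T) = 9; verdict: SINGULAR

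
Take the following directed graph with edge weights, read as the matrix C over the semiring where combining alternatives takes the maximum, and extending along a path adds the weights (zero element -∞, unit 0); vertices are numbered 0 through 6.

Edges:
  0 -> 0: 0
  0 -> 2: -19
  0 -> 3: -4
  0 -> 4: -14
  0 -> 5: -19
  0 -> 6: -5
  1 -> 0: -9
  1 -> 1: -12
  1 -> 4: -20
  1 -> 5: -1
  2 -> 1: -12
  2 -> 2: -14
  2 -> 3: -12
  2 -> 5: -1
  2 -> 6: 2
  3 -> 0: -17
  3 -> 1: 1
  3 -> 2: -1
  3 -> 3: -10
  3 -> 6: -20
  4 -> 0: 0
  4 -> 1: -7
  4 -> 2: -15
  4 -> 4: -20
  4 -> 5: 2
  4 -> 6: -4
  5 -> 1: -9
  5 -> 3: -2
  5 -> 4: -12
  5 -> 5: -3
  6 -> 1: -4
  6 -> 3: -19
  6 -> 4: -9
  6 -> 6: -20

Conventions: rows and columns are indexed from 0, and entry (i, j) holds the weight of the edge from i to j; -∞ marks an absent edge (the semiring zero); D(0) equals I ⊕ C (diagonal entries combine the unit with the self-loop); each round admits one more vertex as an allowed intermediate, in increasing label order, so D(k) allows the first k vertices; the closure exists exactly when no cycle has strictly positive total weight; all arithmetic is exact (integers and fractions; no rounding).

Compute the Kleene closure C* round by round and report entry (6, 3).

D(0):
  [0, -∞, -19, -4, -14, -19, -5]
  [-9, 0, -∞, -∞, -20, -1, -∞]
  [-∞, -12, 0, -12, -∞, -1, 2]
  [-17, 1, -1, 0, -∞, -∞, -20]
  [0, -7, -15, -∞, 0, 2, -4]
  [-∞, -9, -∞, -2, -12, 0, -∞]
  [-∞, -4, -∞, -19, -9, -∞, 0]
D(1):
  [0, -∞, -19, -4, -14, -19, -5]
  [-9, 0, -28, -13, -20, -1, -14]
  [-∞, -12, 0, -12, -∞, -1, 2]
  [-17, 1, -1, 0, -31, -36, -20]
  [0, -7, -15, -4, 0, 2, -4]
  [-∞, -9, -∞, -2, -12, 0, -∞]
  [-∞, -4, -∞, -19, -9, -∞, 0]
D(2):
  [0, -∞, -19, -4, -14, -19, -5]
  [-9, 0, -28, -13, -20, -1, -14]
  [-21, -12, 0, -12, -32, -1, 2]
  [-8, 1, -1, 0, -19, 0, -13]
  [0, -7, -15, -4, 0, 2, -4]
  [-18, -9, -37, -2, -12, 0, -23]
  [-13, -4, -32, -17, -9, -5, 0]
D(3):
  [0, -31, -19, -4, -14, -19, -5]
  [-9, 0, -28, -13, -20, -1, -14]
  [-21, -12, 0, -12, -32, -1, 2]
  [-8, 1, -1, 0, -19, 0, 1]
  [0, -7, -15, -4, 0, 2, -4]
  [-18, -9, -37, -2, -12, 0, -23]
  [-13, -4, -32, -17, -9, -5, 0]
D(4):
  [0, -3, -5, -4, -14, -4, -3]
  [-9, 0, -14, -13, -20, -1, -12]
  [-20, -11, 0, -12, -31, -1, 2]
  [-8, 1, -1, 0, -19, 0, 1]
  [0, -3, -5, -4, 0, 2, -3]
  [-10, -1, -3, -2, -12, 0, -1]
  [-13, -4, -18, -17, -9, -5, 0]
D(5):
  [0, -3, -5, -4, -14, -4, -3]
  [-9, 0, -14, -13, -20, -1, -12]
  [-20, -11, 0, -12, -31, -1, 2]
  [-8, 1, -1, 0, -19, 0, 1]
  [0, -3, -5, -4, 0, 2, -3]
  [-10, -1, -3, -2, -12, 0, -1]
  [-9, -4, -14, -13, -9, -5, 0]
D(6):
  [0, -3, -5, -4, -14, -4, -3]
  [-9, 0, -4, -3, -13, -1, -2]
  [-11, -2, 0, -3, -13, -1, 2]
  [-8, 1, -1, 0, -12, 0, 1]
  [0, 1, -1, 0, 0, 2, 1]
  [-10, -1, -3, -2, -12, 0, -1]
  [-9, -4, -8, -7, -9, -5, 0]
D(7):
  [0, -3, -5, -4, -12, -4, -3]
  [-9, 0, -4, -3, -11, -1, -2]
  [-7, -2, 0, -3, -7, -1, 2]
  [-8, 1, -1, 0, -8, 0, 1]
  [0, 1, -1, 0, 0, 2, 1]
  [-10, -1, -3, -2, -10, 0, -1]
  [-9, -4, -8, -7, -9, -5, 0]
Answer: C*[6][3] = -7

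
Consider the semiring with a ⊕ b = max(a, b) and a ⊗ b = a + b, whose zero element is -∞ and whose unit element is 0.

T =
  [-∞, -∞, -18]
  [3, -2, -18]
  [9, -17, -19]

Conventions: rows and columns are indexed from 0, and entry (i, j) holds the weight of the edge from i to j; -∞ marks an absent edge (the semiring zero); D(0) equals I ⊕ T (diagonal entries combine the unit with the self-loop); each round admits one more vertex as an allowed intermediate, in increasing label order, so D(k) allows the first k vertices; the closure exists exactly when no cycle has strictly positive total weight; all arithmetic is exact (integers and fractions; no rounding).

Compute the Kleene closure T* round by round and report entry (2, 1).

D(0):
  [0, -∞, -18]
  [3, 0, -18]
  [9, -17, 0]
D(1):
  [0, -∞, -18]
  [3, 0, -15]
  [9, -17, 0]
D(2):
  [0, -∞, -18]
  [3, 0, -15]
  [9, -17, 0]
D(3):
  [0, -35, -18]
  [3, 0, -15]
  [9, -17, 0]
Answer: T*[2][1] = -17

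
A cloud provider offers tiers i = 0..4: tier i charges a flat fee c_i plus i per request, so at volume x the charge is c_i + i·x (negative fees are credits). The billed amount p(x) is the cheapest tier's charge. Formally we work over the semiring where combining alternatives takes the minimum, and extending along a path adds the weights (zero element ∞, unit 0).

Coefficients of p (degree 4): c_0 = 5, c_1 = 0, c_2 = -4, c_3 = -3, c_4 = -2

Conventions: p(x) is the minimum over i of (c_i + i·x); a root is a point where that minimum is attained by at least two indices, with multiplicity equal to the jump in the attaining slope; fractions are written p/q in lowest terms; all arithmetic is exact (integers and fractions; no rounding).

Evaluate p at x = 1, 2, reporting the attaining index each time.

p(1) = min(5+0·1=5, 0+1·1=1, -4+2·1=-2, -3+3·1=0, -2+4·1=2) = -2 (attained by i=2)
p(2) = min(5+0·2=5, 0+1·2=2, -4+2·2=0, -3+3·2=3, -2+4·2=6) = 0 (attained by i=2)
Answer: p(1) = -2; p(2) = 0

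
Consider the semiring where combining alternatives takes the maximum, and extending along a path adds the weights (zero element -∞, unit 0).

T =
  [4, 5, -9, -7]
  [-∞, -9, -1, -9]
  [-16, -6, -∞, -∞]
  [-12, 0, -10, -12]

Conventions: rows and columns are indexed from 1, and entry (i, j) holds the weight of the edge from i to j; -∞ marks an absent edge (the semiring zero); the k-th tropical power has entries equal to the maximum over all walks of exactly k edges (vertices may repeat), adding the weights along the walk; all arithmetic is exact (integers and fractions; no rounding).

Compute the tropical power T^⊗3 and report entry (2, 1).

T^⊗2:
  [8, 9, 4, -3]
  [-17, -7, -10, -18]
  [-12, -11, -7, -15]
  [-8, -7, -1, -9]
T^⊗3:
  [12, 13, 8, 1]
  [-13, -12, -8, -16]
  [-8, -7, -12, -19]
  [-4, -3, -8, -15]
Key observation: the optimum is the walk 2->3->1->1, with weight (-1) + (-16) + 4 = -13.
Optimal value attained by: walk 2->3->1->1.
Answer: (T^⊗3)[2][1] = -13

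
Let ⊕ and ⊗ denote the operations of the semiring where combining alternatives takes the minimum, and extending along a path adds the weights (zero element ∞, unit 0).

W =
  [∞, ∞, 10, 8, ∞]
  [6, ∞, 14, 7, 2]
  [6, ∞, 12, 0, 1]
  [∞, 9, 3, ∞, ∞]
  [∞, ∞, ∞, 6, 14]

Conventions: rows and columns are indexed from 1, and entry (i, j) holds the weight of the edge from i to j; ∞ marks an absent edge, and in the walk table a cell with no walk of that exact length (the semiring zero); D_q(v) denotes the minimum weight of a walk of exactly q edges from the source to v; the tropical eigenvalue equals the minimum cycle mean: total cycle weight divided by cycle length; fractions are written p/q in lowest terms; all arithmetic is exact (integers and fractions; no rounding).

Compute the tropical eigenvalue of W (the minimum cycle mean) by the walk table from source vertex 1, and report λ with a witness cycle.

q=0: [0, ∞, ∞, ∞, ∞]
q=1: [∞, ∞, 10, 8, ∞]
q=2: [16, 17, 11, 10, 11]
q=3: [17, 19, 13, 11, 12]
q=4: [19, 20, 14, 13, 14]
q=5: [20, 22, 16, 14, 15]
Optimal cycle mean attained by: cycle 3->4->3, total 0 + 3, length 2.
Answer: λ = 3/2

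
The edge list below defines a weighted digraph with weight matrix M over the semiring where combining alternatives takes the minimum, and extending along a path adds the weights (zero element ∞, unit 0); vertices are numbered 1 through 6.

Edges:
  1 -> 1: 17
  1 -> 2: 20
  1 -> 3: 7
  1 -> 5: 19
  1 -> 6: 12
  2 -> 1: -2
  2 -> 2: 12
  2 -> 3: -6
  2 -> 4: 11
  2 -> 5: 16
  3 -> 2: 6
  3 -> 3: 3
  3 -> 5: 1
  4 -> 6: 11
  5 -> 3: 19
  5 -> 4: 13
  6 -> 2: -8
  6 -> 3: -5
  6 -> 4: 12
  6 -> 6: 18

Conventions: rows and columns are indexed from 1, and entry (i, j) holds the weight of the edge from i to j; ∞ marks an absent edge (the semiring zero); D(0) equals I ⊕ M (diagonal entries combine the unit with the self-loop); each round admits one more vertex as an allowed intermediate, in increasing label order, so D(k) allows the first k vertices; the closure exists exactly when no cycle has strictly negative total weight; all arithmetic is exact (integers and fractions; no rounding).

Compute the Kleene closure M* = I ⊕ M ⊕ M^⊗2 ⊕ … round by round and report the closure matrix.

D(0):
  [0, 20, 7, ∞, 19, 12]
  [-2, 0, -6, 11, 16, ∞]
  [∞, 6, 0, ∞, 1, ∞]
  [∞, ∞, ∞, 0, ∞, 11]
  [∞, ∞, 19, 13, 0, ∞]
  [∞, -8, -5, 12, ∞, 0]
D(1):
  [0, 20, 7, ∞, 19, 12]
  [-2, 0, -6, 11, 16, 10]
  [∞, 6, 0, ∞, 1, ∞]
  [∞, ∞, ∞, 0, ∞, 11]
  [∞, ∞, 19, 13, 0, ∞]
  [∞, -8, -5, 12, ∞, 0]
D(2):
  [0, 20, 7, 31, 19, 12]
  [-2, 0, -6, 11, 16, 10]
  [4, 6, 0, 17, 1, 16]
  [∞, ∞, ∞, 0, ∞, 11]
  [∞, ∞, 19, 13, 0, ∞]
  [-10, -8, -14, 3, 8, 0]
D(3):
  [0, 13, 7, 24, 8, 12]
  [-2, 0, -6, 11, -5, 10]
  [4, 6, 0, 17, 1, 16]
  [∞, ∞, ∞, 0, ∞, 11]
  [23, 25, 19, 13, 0, 35]
  [-10, -8, -14, 3, -13, 0]
D(4):
  [0, 13, 7, 24, 8, 12]
  [-2, 0, -6, 11, -5, 10]
  [4, 6, 0, 17, 1, 16]
  [∞, ∞, ∞, 0, ∞, 11]
  [23, 25, 19, 13, 0, 24]
  [-10, -8, -14, 3, -13, 0]
D(5):
  [0, 13, 7, 21, 8, 12]
  [-2, 0, -6, 8, -5, 10]
  [4, 6, 0, 14, 1, 16]
  [∞, ∞, ∞, 0, ∞, 11]
  [23, 25, 19, 13, 0, 24]
  [-10, -8, -14, 0, -13, 0]
D(6):
  [0, 4, -2, 12, -1, 12]
  [-2, 0, -6, 8, -5, 10]
  [4, 6, 0, 14, 1, 16]
  [1, 3, -3, 0, -2, 11]
  [14, 16, 10, 13, 0, 24]
  [-10, -8, -14, 0, -13, 0]
Answer: M* = [[0, 4, -2, 12, -1, 12], [-2, 0, -6, 8, -5, 10], [4, 6, 0, 14, 1, 16], [1, 3, -3, 0, -2, 11], [14, 16, 10, 13, 0, 24], [-10, -8, -14, 0, -13, 0]]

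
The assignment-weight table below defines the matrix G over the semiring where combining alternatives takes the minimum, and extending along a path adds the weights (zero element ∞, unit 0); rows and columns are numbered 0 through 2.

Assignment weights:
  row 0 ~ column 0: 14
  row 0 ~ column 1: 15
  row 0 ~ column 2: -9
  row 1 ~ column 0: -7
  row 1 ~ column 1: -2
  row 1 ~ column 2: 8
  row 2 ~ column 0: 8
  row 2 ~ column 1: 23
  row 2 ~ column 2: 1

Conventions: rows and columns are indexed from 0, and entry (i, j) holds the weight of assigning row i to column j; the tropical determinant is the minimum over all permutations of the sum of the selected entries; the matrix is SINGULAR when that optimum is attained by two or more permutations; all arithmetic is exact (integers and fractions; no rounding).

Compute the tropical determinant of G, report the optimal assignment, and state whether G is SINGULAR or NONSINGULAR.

σ = (0, 1, 2): 14 + (-2) + 1 = 13
σ = (0, 2, 1): 14 + 8 + 23 = 45
σ = (1, 0, 2): 15 + (-7) + 1 = 9
σ = (1, 2, 0): 15 + 8 + 8 = 31
σ = (2, 0, 1): (-9) + (-7) + 23 = 7
σ = (2, 1, 0): (-9) + (-2) + 8 = -3
Optimal value attained by: σ = (2, 1, 0).
Answer: det⊕(G) = -3; verdict: NONSINGULAR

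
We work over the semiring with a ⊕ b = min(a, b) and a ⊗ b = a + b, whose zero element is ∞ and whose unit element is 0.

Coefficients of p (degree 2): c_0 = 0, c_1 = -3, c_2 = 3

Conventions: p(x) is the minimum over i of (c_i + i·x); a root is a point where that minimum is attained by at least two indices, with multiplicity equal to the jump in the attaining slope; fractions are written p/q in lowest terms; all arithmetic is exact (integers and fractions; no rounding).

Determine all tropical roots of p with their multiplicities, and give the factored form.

hull edge (i=0, c=0) to (i=1, c=-3): slope -3, span 1
hull edge (i=1, c=-3) to (i=2, c=3): slope 6, span 1
Factored form: p(x) = 3 ⊗ (x ⊕ (-6)) ⊗ (x ⊕ 3)
Answer: roots = -6 (mult 1), 3 (mult 1)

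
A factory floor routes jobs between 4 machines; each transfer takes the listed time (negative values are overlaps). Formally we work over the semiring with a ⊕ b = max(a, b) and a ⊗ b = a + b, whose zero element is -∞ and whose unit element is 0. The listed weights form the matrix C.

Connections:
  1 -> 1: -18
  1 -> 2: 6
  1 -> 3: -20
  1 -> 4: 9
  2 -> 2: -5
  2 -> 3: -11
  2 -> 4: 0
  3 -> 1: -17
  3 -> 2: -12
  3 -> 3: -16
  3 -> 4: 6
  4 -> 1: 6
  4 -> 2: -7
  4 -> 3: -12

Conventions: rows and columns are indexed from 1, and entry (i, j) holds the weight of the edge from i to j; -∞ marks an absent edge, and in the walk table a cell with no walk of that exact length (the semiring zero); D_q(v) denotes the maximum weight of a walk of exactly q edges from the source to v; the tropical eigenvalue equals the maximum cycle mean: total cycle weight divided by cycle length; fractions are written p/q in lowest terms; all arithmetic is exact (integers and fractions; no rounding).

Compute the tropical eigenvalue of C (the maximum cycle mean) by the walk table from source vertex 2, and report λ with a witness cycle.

q=0: [-∞, 0, -∞, -∞]
q=1: [-∞, -5, -11, 0]
q=2: [6, -7, -12, -5]
q=3: [1, 12, -14, 15]
q=4: [21, 8, 3, 12]
Optimal cycle mean attained by: cycle 1->4->1, total 9 + 6, length 2.
Answer: λ = 15/2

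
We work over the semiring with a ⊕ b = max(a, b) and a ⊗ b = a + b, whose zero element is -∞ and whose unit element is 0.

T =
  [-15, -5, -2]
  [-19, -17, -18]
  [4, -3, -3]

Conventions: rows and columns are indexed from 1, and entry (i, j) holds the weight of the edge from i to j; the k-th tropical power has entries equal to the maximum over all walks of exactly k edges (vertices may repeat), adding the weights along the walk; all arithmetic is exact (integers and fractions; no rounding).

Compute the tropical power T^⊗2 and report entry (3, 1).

T^⊗2:
  [2, -5, -5]
  [-14, -21, -21]
  [1, -1, 2]
Key observation: the optimum is the walk 3->3->1, with weight (-3) + 4 = 1.
Optimal value attained by: walk 3->3->1.
Answer: (T^⊗2)[3][1] = 1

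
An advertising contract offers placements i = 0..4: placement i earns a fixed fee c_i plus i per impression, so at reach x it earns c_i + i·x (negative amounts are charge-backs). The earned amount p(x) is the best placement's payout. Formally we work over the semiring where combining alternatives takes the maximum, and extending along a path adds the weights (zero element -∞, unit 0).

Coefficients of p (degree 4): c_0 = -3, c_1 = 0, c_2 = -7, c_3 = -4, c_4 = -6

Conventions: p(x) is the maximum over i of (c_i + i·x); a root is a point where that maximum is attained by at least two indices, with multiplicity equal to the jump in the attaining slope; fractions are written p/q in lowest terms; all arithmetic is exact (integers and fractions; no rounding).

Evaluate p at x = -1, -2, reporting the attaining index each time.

p(-1) = max(-3+0·(-1)=-3, 0+1·(-1)=-1, -7+2·(-1)=-9, -4+3·(-1)=-7, -6+4·(-1)=-10) = -1 (attained by i=1)
p(-2) = max(-3+0·(-2)=-3, 0+1·(-2)=-2, -7+2·(-2)=-11, -4+3·(-2)=-10, -6+4·(-2)=-14) = -2 (attained by i=1)
Answer: p(-1) = -1; p(-2) = -2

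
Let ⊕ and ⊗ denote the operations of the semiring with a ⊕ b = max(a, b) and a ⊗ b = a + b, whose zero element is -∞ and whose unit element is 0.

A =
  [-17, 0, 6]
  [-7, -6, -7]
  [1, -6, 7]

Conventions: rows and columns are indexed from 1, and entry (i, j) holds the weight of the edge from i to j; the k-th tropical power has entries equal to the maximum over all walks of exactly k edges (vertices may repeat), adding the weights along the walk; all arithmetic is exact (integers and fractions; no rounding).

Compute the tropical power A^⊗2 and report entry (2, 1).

A^⊗2:
  [7, 0, 13]
  [-6, -7, 0]
  [8, 1, 14]
Key observation: the optimum is the walk 2->3->1, with weight (-7) + 1 = -6.
Optimal value attained by: walk 2->3->1.
Answer: (A^⊗2)[2][1] = -6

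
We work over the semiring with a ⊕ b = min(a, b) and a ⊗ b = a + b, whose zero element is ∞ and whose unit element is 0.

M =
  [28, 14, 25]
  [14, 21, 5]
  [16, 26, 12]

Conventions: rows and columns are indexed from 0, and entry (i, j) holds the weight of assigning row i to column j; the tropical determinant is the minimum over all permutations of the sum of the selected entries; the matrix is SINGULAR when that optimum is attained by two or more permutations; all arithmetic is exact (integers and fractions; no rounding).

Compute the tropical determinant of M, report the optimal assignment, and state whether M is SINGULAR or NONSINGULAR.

σ = (0, 1, 2): 28 + 21 + 12 = 61
σ = (0, 2, 1): 28 + 5 + 26 = 59
σ = (1, 0, 2): 14 + 14 + 12 = 40
σ = (1, 2, 0): 14 + 5 + 16 = 35
σ = (2, 0, 1): 25 + 14 + 26 = 65
σ = (2, 1, 0): 25 + 21 + 16 = 62
Optimal value attained by: σ = (1, 2, 0).
Answer: det⊕(M) = 35; verdict: NONSINGULAR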